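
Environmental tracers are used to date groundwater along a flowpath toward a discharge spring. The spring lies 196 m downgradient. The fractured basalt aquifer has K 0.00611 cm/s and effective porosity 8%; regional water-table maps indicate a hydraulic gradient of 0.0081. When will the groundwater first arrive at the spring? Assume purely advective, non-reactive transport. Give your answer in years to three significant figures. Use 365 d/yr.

K = 0.00611 cm/s × 864 = 5.279 m/d
q = Ki = 5.279 × 0.0081 = 0.04276 m/d
Average linear velocity = 0.04276 / 0.08 = 0.5345 m/d
t = L / v = 196 / 0.5345 = 366.7 d
   = 366.7 / 365 = 1.00 yr

1.00 years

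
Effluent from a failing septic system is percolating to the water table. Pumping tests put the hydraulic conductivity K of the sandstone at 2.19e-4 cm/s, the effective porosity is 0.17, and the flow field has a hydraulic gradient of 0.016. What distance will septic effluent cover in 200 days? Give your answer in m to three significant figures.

K = 2.19e-4 cm/s × 864 = 0.1892 m/d
q = Ki = 0.1892 × 0.016 = 0.003027 m/d
v_s = q/n_e = 0.003027/0.17 = 0.01781 m/d
L = v × T = 0.01781 × 200 = 3.562 m

3.56 m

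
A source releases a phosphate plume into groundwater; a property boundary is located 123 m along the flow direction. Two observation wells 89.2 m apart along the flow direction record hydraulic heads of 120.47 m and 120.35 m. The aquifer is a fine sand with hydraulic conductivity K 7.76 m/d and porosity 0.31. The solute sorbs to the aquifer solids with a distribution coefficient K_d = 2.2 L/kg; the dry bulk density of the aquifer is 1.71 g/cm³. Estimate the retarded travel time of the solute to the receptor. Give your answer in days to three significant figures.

48000 days

Hydraulic gradient i = (120.47 − 120.35) / 89.2 = 0.12 / 89.2 = 0.001345
q = Ki = 7.76 × 0.001345 = 0.01044 m/d
v_s = q/n_e = 0.01044/0.31 = 0.03368 m/d
Retardation R = 1 + ρ_b·K_d/n = 1 + 1.71×2.2/0.31 = 13.14
Contaminant velocity v_c = v/R = 0.03368/13.14 = 0.002564 m/d
t = L/v_c = 123/0.002564 = 47980 d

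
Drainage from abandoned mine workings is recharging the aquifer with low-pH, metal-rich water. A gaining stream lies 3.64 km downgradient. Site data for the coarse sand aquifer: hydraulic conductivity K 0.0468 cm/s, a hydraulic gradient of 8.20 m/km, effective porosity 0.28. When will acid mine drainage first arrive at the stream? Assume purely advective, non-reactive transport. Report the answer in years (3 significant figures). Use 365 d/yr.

K = 0.0468 cm/s × 864 = 40.44 m/d
Specific discharge q = 40.44 × 0.0082 = 0.3316 m/d
v = Ki/n = 40.44·0.0082/0.28 = 1.184 m/d
L = 3.64 km = 3640 m
t = L / v = 3640 / 1.184 = 3074 d
   = 3074 / 365 = 8.42 yr

8.42 years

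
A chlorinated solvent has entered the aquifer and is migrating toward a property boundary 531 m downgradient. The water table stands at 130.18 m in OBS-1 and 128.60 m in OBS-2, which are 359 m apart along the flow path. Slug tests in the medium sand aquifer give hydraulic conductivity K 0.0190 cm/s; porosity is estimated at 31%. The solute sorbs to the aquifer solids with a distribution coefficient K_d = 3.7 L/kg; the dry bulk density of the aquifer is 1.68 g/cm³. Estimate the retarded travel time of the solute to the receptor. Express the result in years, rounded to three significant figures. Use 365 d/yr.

131 years

Hydraulic gradient i = (130.18 − 128.60) / 359 = 1.58 / 359 = 0.004401
K = 0.0190 cm/s × 864 = 16.42 m/d
Darcy flux q = K·i = 16.42 × 0.004401 = 0.07225 m/d
Seepage velocity v = q / n = 0.07225 / 0.31 = 0.2331 m/d
Retardation R = 1 + ρ_b·K_d/n = 1 + 1.68×3.7/0.31 = 21.05
Contaminant velocity v_c = v/R = 0.2331/21.05 = 0.01107 m/d
t = L/v_c = 531/0.01107 = 47960 d
   = 47960/365 = 131 yr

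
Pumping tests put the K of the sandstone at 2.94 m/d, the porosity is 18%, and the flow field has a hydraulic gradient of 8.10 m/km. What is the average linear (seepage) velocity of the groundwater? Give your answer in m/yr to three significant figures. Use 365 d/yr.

Specific discharge q = 2.94 × 0.0081 = 0.02381 m/d
Average linear velocity = 0.02381 / 0.18 = 0.1323 m/d
   = 0.1323 × 365 = 48.3 m/yr

48.3 m/yr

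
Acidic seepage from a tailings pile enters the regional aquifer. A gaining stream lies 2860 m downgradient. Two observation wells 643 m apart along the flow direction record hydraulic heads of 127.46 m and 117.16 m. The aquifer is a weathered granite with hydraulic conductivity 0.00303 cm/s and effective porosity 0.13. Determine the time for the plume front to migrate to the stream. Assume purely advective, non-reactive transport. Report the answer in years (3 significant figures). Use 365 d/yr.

Hydraulic gradient i = (127.46 − 117.16) / 643 = 10.30 / 643 = 0.01602
K = 0.00303 cm/s × 864 = 2.618 m/d
q = Ki = 2.618 × 0.01602 = 0.04194 m/d
v_s = q/n_e = 0.04194/0.13 = 0.3226 m/d
t = L / v = 2860 / 0.3226 = 8866 d
   = 8866 / 365 = 24.3 yr

24.3 years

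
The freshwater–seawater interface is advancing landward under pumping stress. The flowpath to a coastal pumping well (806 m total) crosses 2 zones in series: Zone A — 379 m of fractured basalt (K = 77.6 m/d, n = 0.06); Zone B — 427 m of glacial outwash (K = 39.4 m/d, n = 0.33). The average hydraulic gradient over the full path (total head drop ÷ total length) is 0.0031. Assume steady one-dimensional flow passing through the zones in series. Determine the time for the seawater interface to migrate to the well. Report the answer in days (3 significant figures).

1030 days

Steady 1-D flow in series ⇒ the Darcy flux q is identical in every zone and the zone head losses add (resistances L/K in series).
Σ(L/K) = 379/77.6 + 427/39.4 = 4.884 + 10.84 = 15.72 d
K_eq = L_total / Σ(L/K) = 806 / 15.72 = 51.27 m/d
q = K_eq · i = 51.27 × 0.0031 = 0.1589 m/d (same in every zone)
Zone A: v = q/n = 0.1589/0.06 = 2.649 m/d → t_A = 379/2.649 = 143.1 d
Zone B: v = q/n = 0.1589/0.33 = 0.4816 m/d → t_B = 427/0.4816 = 886.6 d
Total t = 143.1 + 886.6 = 1030 d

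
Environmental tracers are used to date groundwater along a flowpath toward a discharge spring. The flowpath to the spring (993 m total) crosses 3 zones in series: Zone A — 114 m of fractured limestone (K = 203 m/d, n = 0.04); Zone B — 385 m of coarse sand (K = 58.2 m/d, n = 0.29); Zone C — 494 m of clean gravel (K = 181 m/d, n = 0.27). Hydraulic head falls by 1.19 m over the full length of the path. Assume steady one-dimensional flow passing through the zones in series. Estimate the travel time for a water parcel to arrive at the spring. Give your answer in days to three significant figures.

2080 days

Steady 1-D flow in series ⇒ the Darcy flux q is identical in every zone and the zone head losses add (resistances L/K in series).
Σ(L/K) = 114/203 + 385/58.2 + 494/181 = 0.5616 + 6.615 + 2.729 = 9.906 d
q = ΔH / Σ(L/K) = 1.19 / 9.906 = 0.1201 m/d (same in every zone)
Zone A: v = q/n = 0.1201/0.04 = 3.003 m/d → t_A = 114/3.003 = 37.96 d
Zone B: v = q/n = 0.1201/0.29 = 0.4142 m/d → t_B = 385/0.4142 = 929.4 d
Zone C: v = q/n = 0.1201/0.27 = 0.4449 m/d → t_C = 494/0.4449 = 1110 d
Total t = 37.96 + 929.4 + 1110 = 2078 d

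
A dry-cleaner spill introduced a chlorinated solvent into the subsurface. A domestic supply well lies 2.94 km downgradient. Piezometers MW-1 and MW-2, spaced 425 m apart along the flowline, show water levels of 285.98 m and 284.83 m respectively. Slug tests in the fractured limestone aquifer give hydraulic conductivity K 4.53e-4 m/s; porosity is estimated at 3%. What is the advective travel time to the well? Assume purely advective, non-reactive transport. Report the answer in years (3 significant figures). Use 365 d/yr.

Hydraulic gradient i = (285.98 − 284.83) / 425 = 1.15 / 425 = 0.002706
K = 4.53e-4 m/s × 86400 s/d = 39.14 m/d
Specific discharge q = 39.14 × 0.002706 = 0.1059 m/d
v = Ki/n = 39.14·0.002706/0.03 = 3.530 m/d
L = 2.94 km = 2940 m
t = L / v = 2940 / 3.530 = 832.8 d
   = 832.8 / 365 = 2.28 yr

2.28 years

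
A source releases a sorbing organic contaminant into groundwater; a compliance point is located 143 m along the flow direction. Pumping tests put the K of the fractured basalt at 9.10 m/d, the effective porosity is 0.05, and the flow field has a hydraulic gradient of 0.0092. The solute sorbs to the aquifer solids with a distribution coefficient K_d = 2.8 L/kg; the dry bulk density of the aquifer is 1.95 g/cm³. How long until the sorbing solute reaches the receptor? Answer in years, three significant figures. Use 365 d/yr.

Specific discharge q = 9.10 × 0.0092 = 0.08372 m/d
Seepage velocity v = q / n = 0.08372 / 0.05 = 1.674 m/d
Retardation R = 1 + ρ_b·K_d/n = 1 + 1.95×2.8/0.05 = 110.2
Contaminant velocity v_c = v/R = 1.674/110.2 = 0.01519 m/d
t = L/v_c = 143/0.01519 = 9411 d
   = 9411/365 = 25.8 yr

25.8 years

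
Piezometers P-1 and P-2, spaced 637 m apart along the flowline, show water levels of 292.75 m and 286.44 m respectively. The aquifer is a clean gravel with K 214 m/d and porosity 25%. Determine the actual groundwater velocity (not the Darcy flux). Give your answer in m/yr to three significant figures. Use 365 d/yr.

3090 m/yr

Hydraulic gradient i = (292.75 − 286.44) / 637 = 6.31 / 637 = 0.009906
Specific discharge q = 214 × 0.009906 = 2.120 m/d
v_s = q/n_e = 2.120/0.25 = 8.479 m/d
   = 8.479 × 365 = 3090 m/yr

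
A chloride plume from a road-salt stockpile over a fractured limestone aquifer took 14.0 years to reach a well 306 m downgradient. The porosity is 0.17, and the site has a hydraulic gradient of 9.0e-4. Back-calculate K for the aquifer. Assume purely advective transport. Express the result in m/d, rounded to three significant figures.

11.3 m/d

t = 14.0 years = 5110 d
v = L / t = 306 / 5110 = 0.05988 m/d
K = v · n / i = 0.05988 × 0.17 / 9.0e-4 = 11.3 m/d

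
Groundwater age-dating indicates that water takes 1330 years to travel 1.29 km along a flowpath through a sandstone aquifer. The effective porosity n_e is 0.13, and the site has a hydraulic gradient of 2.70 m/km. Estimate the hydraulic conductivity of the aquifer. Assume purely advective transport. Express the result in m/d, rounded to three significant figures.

t = 1330 years = 485500 d
L = 1.29 km = 1290 m
v = L / t = 1290 / 485500 = 0.002657 m/d
K = v · n / i = 0.002657 × 0.13 / 0.0027 = 0.128 m/d

0.128 m/d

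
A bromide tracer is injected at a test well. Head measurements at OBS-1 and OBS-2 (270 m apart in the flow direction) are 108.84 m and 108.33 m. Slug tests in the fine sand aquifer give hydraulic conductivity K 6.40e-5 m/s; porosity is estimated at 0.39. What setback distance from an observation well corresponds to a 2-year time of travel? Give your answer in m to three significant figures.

19.6 m

Hydraulic gradient i = (108.84 − 108.33) / 270 = 0.51 / 270 = 0.001889
K = 6.40e-5 m/s × 86400 s/d = 5.530 m/d
Darcy flux q = K·i = 5.530 × 0.001889 = 0.01044 m/d
v_s = q/n_e = 0.01044/0.39 = 0.02678 m/d
T = 2 yr × 365 = 730 d
L = v × T = 0.02678 × 730 = 19.55 m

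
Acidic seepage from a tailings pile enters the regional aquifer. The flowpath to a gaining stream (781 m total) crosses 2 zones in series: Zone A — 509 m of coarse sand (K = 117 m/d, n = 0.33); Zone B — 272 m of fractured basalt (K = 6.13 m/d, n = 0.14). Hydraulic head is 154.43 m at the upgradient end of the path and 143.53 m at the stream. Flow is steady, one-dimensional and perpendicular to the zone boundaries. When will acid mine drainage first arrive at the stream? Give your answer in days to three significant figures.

921 days

Total head drop ΔH = 154.43 − 143.53 = 10.90 m
Steady 1-D flow in series ⇒ the Darcy flux q is identical in every zone and the zone head losses add (resistances L/K in series).
Σ(L/K) = 509/117 + 272/6.13 = 4.350 + 44.37 = 48.72 d
q = ΔH / Σ(L/K) = 10.90 / 48.72 = 0.2237 m/d (same in every zone)
Zone A: v = q/n = 0.2237/0.33 = 0.6779 m/d → t_A = 509/0.6779 = 750.8 d
Zone B: v = q/n = 0.2237/0.14 = 1.598 m/d → t_B = 272/1.598 = 170.2 d
Total t = 750.8 + 170.2 = 921.0 d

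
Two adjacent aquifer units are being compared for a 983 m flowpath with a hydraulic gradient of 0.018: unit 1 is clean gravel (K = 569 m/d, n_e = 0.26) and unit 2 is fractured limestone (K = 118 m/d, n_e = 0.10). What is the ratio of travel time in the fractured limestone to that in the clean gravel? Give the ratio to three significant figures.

Unit 1 (clean gravel): v = 569×0.018/0.26 = 39.39 m/d, t = 983/39.39 = 24.95 d
Unit 2 (fractured limestone): v = 118×0.018/0.10 = 21.24 m/d, t = 983/21.24 = 46.28 d
t(fractured limestone) / t(clean gravel) = 46.28/24.95 = 1.85

1.85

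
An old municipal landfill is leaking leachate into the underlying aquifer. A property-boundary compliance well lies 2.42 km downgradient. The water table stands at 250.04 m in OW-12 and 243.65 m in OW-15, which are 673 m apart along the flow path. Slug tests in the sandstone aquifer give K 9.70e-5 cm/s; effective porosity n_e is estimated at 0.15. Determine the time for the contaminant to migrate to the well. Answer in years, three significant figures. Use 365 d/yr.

Hydraulic gradient i = (250.04 − 243.65) / 673 = 6.39 / 673 = 0.009495
K = 9.70e-5 cm/s × 864 = 0.08381 m/d
Specific discharge q = 0.08381 × 0.009495 = 7.957e-4 m/d
Average linear velocity = 7.957e-4 / 0.15 = 0.005305 m/d
L = 2.42 km = 2420 m
t = L / v = 2420 / 0.005305 = 456200 d
   = 456200 / 365 = 1250 yr

1250 years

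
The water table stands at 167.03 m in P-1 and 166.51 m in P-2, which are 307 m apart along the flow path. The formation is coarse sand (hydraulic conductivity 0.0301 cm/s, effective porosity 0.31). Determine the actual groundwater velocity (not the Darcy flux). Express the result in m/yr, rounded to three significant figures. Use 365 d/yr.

51.9 m/yr

Hydraulic gradient i = (167.03 − 166.51) / 307 = 0.52 / 307 = 0.001694
K = 0.0301 cm/s × 864 = 26.01 m/d
Darcy flux q = K·i = 26.01 × 0.001694 = 0.04405 m/d
Seepage velocity v = q / n = 0.04405 / 0.31 = 0.1421 m/d
   = 0.1421 × 365 = 51.9 m/yr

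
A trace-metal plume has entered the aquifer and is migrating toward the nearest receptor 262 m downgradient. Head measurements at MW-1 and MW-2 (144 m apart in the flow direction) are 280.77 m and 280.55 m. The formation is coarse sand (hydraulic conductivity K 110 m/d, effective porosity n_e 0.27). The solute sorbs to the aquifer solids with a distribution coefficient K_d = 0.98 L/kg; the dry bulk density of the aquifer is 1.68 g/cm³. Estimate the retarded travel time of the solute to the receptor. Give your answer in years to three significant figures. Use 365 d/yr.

8.19 years

Hydraulic gradient i = (280.77 − 280.55) / 144 = 0.22 / 144 = 0.001528
Specific discharge q = 110 × 0.001528 = 0.1681 m/d
Seepage velocity v = q / n = 0.1681 / 0.27 = 0.6224 m/d
Retardation R = 1 + ρ_b·K_d/n = 1 + 1.68×0.98/0.27 = 7.098
Contaminant velocity v_c = v/R = 0.6224/7.098 = 0.08769 m/d
t = L/v_c = 262/0.08769 = 2988 d
   = 2988/365 = 8.19 yr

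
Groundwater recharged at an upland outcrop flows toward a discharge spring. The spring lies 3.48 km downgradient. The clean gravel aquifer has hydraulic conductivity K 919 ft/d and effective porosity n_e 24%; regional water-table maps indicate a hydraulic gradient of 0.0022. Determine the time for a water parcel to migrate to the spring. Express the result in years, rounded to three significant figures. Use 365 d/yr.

K = 919 ft/d × 0.3048 = 280.1 m/d
Specific discharge q = 280.1 × 0.0022 = 0.6162 m/d
Average linear velocity = 0.6162 / 0.24 = 2.568 m/d
L = 3.48 km = 3480 m
t = L / v = 3480 / 2.568 = 1355 d
   = 1355 / 365 = 3.71 yr

3.71 years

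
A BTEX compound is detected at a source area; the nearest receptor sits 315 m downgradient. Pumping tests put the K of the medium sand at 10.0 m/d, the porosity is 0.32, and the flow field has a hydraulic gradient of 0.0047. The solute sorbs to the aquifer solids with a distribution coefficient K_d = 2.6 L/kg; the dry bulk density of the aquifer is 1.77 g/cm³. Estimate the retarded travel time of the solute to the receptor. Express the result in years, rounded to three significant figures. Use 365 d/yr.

90.4 years

Darcy flux q = K·i = 10.0 × 0.0047 = 0.04700 m/d
v = Ki/n = 10.0·0.0047/0.32 = 0.1469 m/d
Retardation R = 1 + ρ_b·K_d/n = 1 + 1.77×2.6/0.32 = 15.38
Contaminant velocity v_c = v/R = 0.1469/15.38 = 0.009549 m/d
t = L/v_c = 315/0.009549 = 32990 d
   = 32990/365 = 90.4 yr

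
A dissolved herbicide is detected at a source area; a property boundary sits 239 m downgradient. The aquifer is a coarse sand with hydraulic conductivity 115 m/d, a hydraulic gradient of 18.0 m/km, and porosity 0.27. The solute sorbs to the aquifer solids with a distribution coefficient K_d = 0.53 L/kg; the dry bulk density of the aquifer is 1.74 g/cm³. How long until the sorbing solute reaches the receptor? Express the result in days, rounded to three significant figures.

Darcy flux q = K·i = 115 × 0.018 = 2.070 m/d
Average linear velocity = 2.070 / 0.27 = 7.667 m/d
Retardation R = 1 + ρ_b·K_d/n = 1 + 1.74×0.53/0.27 = 4.416
Contaminant velocity v_c = v/R = 7.667/4.416 = 1.736 m/d
t = L/v_c = 239/1.736 = 137.7 d

138 days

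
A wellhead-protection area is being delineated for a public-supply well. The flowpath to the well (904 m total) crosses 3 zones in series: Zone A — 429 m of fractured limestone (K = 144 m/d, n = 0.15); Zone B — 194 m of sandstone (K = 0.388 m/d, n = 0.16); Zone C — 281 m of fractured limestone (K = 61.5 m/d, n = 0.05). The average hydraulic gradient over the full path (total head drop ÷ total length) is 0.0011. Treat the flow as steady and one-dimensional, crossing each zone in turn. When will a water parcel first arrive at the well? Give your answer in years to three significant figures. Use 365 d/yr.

Continuity: the same q passes through each zone, so ΔH = q·Σ(L_j/K_j) — the zones act as resistances in series.
Σ(L/K) = 429/144 + 194/0.388 + 281/61.5 = 2.979 + 500.0 + 4.569 = 507.5 d
K_eq = L_total / Σ(L/K) = 904 / 507.5 = 1.781 m/d
q = K_eq · i = 1.781 × 0.0011 = 0.001959 m/d (same in every zone)
Zone A: v = q/n = 0.001959/0.15 = 0.01306 m/d → t_A = 429/0.01306 = 32840 d
Zone B: v = q/n = 0.001959/0.16 = 0.01225 m/d → t_B = 194/0.01225 = 15840 d
Zone C: v = q/n = 0.001959/0.05 = 0.03918 m/d → t_C = 281/0.03918 = 7171 d
Total t = 32840 + 15840 + 7171 = 55860 d
   = 55860 / 365 = 153 yr

153 years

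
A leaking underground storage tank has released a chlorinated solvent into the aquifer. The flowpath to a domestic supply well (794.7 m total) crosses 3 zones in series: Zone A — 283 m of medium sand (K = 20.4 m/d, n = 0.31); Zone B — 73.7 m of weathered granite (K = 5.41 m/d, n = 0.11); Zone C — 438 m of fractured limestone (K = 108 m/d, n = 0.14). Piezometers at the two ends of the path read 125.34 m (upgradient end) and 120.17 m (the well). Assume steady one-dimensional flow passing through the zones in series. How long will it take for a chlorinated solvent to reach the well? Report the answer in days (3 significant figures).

Total head drop ΔH = 125.34 − 120.17 = 5.17 m
Steady 1-D flow in series ⇒ the Darcy flux q is identical in every zone and the zone head losses add (resistances L/K in series).
Σ(L/K) = 283/20.4 + 73.7/5.41 + 438/108 = 13.87 + 13.62 + 4.056 = 31.55 d
q = ΔH / Σ(L/K) = 5.17 / 31.55 = 0.1639 m/d (same in every zone)
Zone A: v = q/n = 0.1639/0.31 = 0.5286 m/d → t_A = 283/0.5286 = 535.4 d
Zone B: v = q/n = 0.1639/0.11 = 1.490 m/d → t_B = 73.7/1.490 = 49.47 d
Zone C: v = q/n = 0.1639/0.14 = 1.170 m/d → t_C = 438/1.170 = 374.2 d
Total t = 535.4 + 49.47 + 374.2 = 959.1 d

959 days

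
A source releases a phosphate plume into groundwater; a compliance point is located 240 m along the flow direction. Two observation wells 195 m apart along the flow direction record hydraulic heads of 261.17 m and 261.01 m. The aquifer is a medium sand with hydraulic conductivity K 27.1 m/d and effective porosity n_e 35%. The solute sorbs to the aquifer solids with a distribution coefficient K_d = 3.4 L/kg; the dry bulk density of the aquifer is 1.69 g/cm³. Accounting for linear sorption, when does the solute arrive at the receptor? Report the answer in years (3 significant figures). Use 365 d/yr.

180 years

Hydraulic gradient i = (261.17 − 261.01) / 195 = 0.16 / 195 = 8.205e-4
Specific discharge q = 27.1 × 8.205e-4 = 0.02224 m/d
v_s = q/n_e = 0.02224/0.35 = 0.06353 m/d
Retardation R = 1 + ρ_b·K_d/n = 1 + 1.69×3.4/0.35 = 17.42
Contaminant velocity v_c = v/R = 0.06353/17.42 = 0.003648 m/d
t = L/v_c = 240/0.003648 = 65800 d
   = 65800/365 = 180 yr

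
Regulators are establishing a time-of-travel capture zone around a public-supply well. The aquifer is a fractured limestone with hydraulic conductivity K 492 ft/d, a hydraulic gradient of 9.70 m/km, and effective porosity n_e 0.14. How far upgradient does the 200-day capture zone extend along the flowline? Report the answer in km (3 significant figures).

K = 492 ft/d × 0.3048 = 150.0 m/d
Darcy flux q = K·i = 150.0 × 0.0097 = 1.455 m/d
Seepage velocity v = q / n = 1.455 / 0.14 = 10.39 m/d
L = v × T = 10.39 × 200 = 2078 m
   = 2.08 km

2.08 km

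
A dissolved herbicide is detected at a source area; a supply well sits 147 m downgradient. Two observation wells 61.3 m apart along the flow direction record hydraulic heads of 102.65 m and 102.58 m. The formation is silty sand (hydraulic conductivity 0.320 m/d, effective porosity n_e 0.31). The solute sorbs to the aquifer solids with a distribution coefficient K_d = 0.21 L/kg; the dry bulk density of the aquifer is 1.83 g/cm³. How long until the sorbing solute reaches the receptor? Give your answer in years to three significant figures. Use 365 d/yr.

765 years

Hydraulic gradient i = (102.65 − 102.58) / 61.3 = 0.07 / 61.3 = 0.001142
q = Ki = 0.320 × 0.001142 = 3.654e-4 m/d
Seepage velocity v = q / n = 3.654e-4 / 0.31 = 0.001179 m/d
Retardation R = 1 + ρ_b·K_d/n = 1 + 1.83×0.21/0.31 = 2.240
Contaminant velocity v_c = v/R = 0.001179/2.240 = 5.263e-4 m/d
t = L/v_c = 147/5.263e-4 = 279300 d
   = 279300/365 = 765 yr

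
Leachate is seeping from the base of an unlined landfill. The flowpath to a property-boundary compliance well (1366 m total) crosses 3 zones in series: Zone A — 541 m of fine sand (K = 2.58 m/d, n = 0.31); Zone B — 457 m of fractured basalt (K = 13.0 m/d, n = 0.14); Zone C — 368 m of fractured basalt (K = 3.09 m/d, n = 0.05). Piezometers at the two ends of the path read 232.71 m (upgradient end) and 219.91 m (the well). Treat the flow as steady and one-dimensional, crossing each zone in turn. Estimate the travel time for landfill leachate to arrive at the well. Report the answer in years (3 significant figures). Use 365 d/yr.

Total head drop ΔH = 232.71 − 219.91 = 12.80 m
Steady 1-D flow in series ⇒ the Darcy flux q is identical in every zone and the zone head losses add (resistances L/K in series).
Σ(L/K) = 541/2.58 + 457/13.0 + 368/3.09 = 209.7 + 35.15 + 119.1 = 363.9 d
q = ΔH / Σ(L/K) = 12.80 / 363.9 = 0.03517 m/d (same in every zone)
Zone A: v = q/n = 0.03517/0.31 = 0.1135 m/d → t_A = 541/0.1135 = 4768 d
Zone B: v = q/n = 0.03517/0.14 = 0.2512 m/d → t_B = 457/0.2512 = 1819 d
Zone C: v = q/n = 0.03517/0.05 = 0.7034 m/d → t_C = 368/0.7034 = 523.2 d
Total t = 4768 + 1819 + 523.2 = 7111 d
   = 7111 / 365 = 19.5 yr

19.5 years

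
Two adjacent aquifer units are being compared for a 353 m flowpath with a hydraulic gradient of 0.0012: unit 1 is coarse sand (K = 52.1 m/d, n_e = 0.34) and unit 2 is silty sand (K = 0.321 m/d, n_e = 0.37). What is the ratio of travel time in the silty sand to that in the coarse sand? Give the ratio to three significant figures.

177

Unit 1 (coarse sand): v = 52.1×0.0012/0.34 = 0.1839 m/d, t = 353/0.1839 = 1920 d
Unit 2 (silty sand): v = 0.321×0.0012/0.37 = 0.001041 m/d, t = 353/0.001041 = 339100 d
t(silty sand) / t(coarse sand) = 339100/1920 = 177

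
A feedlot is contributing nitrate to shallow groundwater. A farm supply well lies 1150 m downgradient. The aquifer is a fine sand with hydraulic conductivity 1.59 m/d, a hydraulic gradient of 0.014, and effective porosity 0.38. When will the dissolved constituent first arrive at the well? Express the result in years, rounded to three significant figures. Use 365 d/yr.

q = Ki = 1.59 × 0.014 = 0.02226 m/d
v = Ki/n = 1.59·0.014/0.38 = 0.05858 m/d
t = L / v = 1150 / 0.05858 = 19630 d
   = 19630 / 365 = 53.8 yr

53.8 years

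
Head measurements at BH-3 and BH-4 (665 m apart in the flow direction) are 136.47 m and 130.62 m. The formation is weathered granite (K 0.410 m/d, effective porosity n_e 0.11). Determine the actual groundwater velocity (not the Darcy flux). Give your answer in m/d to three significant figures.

0.0328 m/d

Hydraulic gradient i = (136.47 − 130.62) / 665 = 5.85 / 665 = 0.008797
q = Ki = 0.410 × 0.008797 = 0.003607 m/d
v_s = q/n_e = 0.003607/0.11 = 0.03279 m/d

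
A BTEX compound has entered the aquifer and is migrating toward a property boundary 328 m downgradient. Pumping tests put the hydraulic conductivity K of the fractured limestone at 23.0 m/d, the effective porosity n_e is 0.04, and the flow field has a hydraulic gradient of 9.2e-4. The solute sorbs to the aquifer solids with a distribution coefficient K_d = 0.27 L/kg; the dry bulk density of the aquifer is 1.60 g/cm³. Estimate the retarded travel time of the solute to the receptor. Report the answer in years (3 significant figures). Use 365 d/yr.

q = Ki = 23.0 × 9.2e-4 = 0.02116 m/d
Seepage velocity v = q / n = 0.02116 / 0.04 = 0.5290 m/d
Retardation R = 1 + ρ_b·K_d/n = 1 + 1.60×0.27/0.04 = 11.80
Contaminant velocity v_c = v/R = 0.5290/11.80 = 0.04483 m/d
t = L/v_c = 328/0.04483 = 7316 d
   = 7316/365 = 20.0 yr

20.0 years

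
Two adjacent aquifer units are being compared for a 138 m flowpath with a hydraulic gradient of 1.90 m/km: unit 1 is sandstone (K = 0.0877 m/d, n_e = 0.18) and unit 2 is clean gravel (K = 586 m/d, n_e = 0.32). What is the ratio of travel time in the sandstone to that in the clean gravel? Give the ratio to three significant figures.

3760

Unit 1 (sandstone): v = 0.0877×0.0019/0.18 = 9.257e-4 m/d, t = 138/9.257e-4 = 149100 d
Unit 2 (clean gravel): v = 586×0.0019/0.32 = 3.479 m/d, t = 138/3.479 = 39.66 d
t(sandstone) / t(clean gravel) = 149100/39.66 = 3760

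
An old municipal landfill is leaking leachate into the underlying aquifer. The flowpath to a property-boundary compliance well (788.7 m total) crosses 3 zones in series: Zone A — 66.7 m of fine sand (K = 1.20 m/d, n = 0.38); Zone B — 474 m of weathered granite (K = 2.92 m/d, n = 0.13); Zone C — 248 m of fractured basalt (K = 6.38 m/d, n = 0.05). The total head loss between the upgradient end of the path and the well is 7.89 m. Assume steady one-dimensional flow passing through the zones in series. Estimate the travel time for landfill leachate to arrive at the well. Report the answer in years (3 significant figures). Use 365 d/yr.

Steady 1-D flow in series ⇒ the Darcy flux q is identical in every zone and the zone head losses add (resistances L/K in series).
Σ(L/K) = 66.7/1.20 + 474/2.92 + 248/6.38 = 55.58 + 162.3 + 38.87 = 256.8 d
q = ΔH / Σ(L/K) = 7.89 / 256.8 = 0.03073 m/d (same in every zone)
Zone A: v = q/n = 0.03073/0.38 = 0.08086 m/d → t_A = 66.7/0.08086 = 824.9 d
Zone B: v = q/n = 0.03073/0.13 = 0.2364 m/d → t_B = 474/0.2364 = 2005 d
Zone C: v = q/n = 0.03073/0.05 = 0.6145 m/d → t_C = 248/0.6145 = 403.6 d
Total t = 824.9 + 2005 + 403.6 = 3234 d
   = 3234 / 365 = 8.86 yr

8.86 years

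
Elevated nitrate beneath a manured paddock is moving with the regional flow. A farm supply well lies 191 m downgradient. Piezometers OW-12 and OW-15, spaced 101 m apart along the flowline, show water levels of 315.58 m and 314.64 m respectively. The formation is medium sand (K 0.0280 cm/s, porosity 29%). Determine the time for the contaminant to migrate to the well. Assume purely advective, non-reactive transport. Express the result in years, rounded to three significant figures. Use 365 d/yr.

Hydraulic gradient i = (315.58 − 314.64) / 101 = 0.94 / 101 = 0.009307
K = 0.0280 cm/s × 864 = 24.19 m/d
q = Ki = 24.19 × 0.009307 = 0.2252 m/d
v_s = q/n_e = 0.2252/0.29 = 0.7764 m/d
t = L / v = 191 / 0.7764 = 246.0 d
   = 246.0 / 365 = 0.674 yr

0.674 years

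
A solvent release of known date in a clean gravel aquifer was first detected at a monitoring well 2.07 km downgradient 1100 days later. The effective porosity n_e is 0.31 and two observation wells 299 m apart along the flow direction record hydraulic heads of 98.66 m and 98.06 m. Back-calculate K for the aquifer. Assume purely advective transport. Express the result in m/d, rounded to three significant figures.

291 m/d

Hydraulic gradient i = (98.66 − 98.06) / 299 = 0.60 / 299 = 0.002007
L = 2.07 km = 2070 m
v = L / t = 2070 / 1100 = 1.882 m/d
K = v · n / i = 1.882 × 0.31 / 0.002007 = 291 m/d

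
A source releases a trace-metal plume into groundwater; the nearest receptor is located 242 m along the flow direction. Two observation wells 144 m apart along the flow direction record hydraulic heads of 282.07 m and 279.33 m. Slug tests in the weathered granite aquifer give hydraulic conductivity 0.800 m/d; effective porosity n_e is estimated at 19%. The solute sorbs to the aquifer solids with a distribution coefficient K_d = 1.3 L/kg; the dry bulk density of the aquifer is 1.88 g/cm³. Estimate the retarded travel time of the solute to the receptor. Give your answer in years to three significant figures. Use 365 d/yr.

Hydraulic gradient i = (282.07 − 279.33) / 144 = 2.74 / 144 = 0.01903
q = Ki = 0.800 × 0.01903 = 0.01522 m/d
v = Ki/n = 0.800·0.01903/0.19 = 0.08012 m/d
Retardation R = 1 + ρ_b·K_d/n = 1 + 1.88×1.3/0.19 = 13.86
Contaminant velocity v_c = v/R = 0.08012/13.86 = 0.005779 m/d
t = L/v_c = 242/0.005779 = 41870 d
   = 41870/365 = 115 yr

115 years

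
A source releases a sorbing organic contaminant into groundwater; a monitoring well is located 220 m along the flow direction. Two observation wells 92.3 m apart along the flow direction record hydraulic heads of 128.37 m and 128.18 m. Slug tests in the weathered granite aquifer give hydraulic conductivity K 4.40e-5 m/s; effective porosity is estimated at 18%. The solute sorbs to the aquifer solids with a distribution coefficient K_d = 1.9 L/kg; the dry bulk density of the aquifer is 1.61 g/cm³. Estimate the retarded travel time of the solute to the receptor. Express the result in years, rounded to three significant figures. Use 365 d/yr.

Hydraulic gradient i = (128.37 − 128.18) / 92.3 = 0.19 / 92.3 = 0.002059
K = 4.40e-5 m/s × 86400 s/d = 3.802 m/d
Darcy flux q = K·i = 3.802 × 0.002059 = 0.007826 m/d
v = Ki/n = 3.802·0.002059/0.18 = 0.04348 m/d
Retardation R = 1 + ρ_b·K_d/n = 1 + 1.61×1.9/0.18 = 17.99
Contaminant velocity v_c = v/R = 0.04348/17.99 = 0.002416 m/d
t = L/v_c = 220/0.002416 = 91060 d
   = 91060/365 = 249 yr

249 years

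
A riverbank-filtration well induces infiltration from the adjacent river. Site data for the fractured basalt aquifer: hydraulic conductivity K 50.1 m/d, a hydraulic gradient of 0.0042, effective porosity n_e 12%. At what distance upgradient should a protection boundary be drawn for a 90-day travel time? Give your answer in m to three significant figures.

q = Ki = 50.1 × 0.0042 = 0.2104 m/d
v_s = q/n_e = 0.2104/0.12 = 1.754 m/d
L = v × T = 1.754 × 90 = 157.8 m

158 m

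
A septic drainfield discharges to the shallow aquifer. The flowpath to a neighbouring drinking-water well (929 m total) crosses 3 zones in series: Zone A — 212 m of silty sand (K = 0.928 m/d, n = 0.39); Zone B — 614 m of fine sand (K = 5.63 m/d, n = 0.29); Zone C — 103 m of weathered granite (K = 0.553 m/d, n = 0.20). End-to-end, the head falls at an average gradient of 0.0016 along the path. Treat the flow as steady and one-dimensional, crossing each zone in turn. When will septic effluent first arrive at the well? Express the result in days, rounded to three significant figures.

Steady 1-D flow in series ⇒ the Darcy flux q is identical in every zone and the zone head losses add (resistances L/K in series).
Σ(L/K) = 212/0.928 + 614/5.63 + 103/0.553 = 228.4 + 109.1 + 186.3 = 523.8 d
K_eq = L_total / Σ(L/K) = 929 / 523.8 = 1.774 m/d
q = K_eq · i = 1.774 × 0.0016 = 0.002838 m/d (same in every zone)
Zone A: v = q/n = 0.002838/0.39 = 0.007277 m/d → t_A = 212/0.007277 = 29130 d
Zone B: v = q/n = 0.002838/0.29 = 0.009786 m/d → t_B = 614/0.009786 = 62740 d
Zone C: v = q/n = 0.002838/0.20 = 0.01419 m/d → t_C = 103/0.01419 = 7259 d
Total t = 29130 + 62740 + 7259 = 99140 d

99100 days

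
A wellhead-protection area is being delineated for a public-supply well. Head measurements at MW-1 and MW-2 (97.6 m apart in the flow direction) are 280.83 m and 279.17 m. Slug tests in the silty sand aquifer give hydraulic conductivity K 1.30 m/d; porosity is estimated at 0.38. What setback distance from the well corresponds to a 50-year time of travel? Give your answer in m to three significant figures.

Hydraulic gradient i = (280.83 − 279.17) / 97.6 = 1.66 / 97.6 = 0.01701
Darcy flux q = K·i = 1.30 × 0.01701 = 0.02211 m/d
Seepage velocity v = q / n = 0.02211 / 0.38 = 0.05819 m/d
T = 50 yr × 365 = 18250 d
L = v × T = 0.05819 × 18250 = 1062 m

1060 m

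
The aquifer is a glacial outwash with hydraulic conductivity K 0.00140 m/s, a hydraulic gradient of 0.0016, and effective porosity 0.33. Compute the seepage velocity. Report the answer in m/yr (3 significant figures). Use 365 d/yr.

214 m/yr

K = 0.00140 m/s × 86400 s/d = 121.0 m/d
Darcy flux q = K·i = 121.0 × 0.0016 = 0.1935 m/d
v_s = q/n_e = 0.1935/0.33 = 0.5865 m/d
   = 0.5865 × 365 = 214 m/yr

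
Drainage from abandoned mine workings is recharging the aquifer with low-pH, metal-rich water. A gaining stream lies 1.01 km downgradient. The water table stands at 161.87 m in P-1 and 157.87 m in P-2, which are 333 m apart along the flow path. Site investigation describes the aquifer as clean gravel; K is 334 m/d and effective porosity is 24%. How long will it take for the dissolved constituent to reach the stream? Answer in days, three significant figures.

60.4 days

Hydraulic gradient i = (161.87 − 157.87) / 333 = 4.00 / 333 = 0.01201
q = Ki = 334 × 0.01201 = 4.012 m/d
v = Ki/n = 334·0.01201/0.24 = 16.72 m/d
L = 1.01 km = 1010 m
t = L / v = 1010 / 16.72 = 60.42 d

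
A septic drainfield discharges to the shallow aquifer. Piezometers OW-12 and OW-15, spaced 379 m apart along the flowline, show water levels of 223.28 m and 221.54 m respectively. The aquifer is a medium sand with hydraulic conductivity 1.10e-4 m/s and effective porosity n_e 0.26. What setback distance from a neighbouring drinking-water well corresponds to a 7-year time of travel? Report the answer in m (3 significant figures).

429 m

Hydraulic gradient i = (223.28 − 221.54) / 379 = 1.74 / 379 = 0.004591
K = 1.10e-4 m/s × 86400 s/d = 9.504 m/d
q = Ki = 9.504 × 0.004591 = 0.04363 m/d
Seepage velocity v = q / n = 0.04363 / 0.26 = 0.1678 m/d
T = 7 yr × 365 = 2555 d
L = v × T = 0.1678 × 2555 = 428.8 m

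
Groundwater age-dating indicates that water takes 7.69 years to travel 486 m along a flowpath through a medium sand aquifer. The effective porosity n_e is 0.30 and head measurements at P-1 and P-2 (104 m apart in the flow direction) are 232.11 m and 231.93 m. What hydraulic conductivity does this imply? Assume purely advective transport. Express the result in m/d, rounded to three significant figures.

Hydraulic gradient i = (232.11 − 231.93) / 104 = 0.18 / 104 = 0.001731
t = 7.69 years = 2807 d
v = L / t = 486 / 2807 = 0.1731 m/d
K = v · n / i = 0.1731 × 0.30 / 0.001731 = 30.0 m/d

30.0 m/d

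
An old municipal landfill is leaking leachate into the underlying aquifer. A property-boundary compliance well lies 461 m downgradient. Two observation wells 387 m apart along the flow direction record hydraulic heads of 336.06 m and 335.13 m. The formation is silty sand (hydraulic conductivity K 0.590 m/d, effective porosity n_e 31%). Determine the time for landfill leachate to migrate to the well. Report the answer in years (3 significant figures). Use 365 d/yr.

Hydraulic gradient i = (336.06 − 335.13) / 387 = 0.93 / 387 = 0.002403
q = Ki = 0.590 × 0.002403 = 0.001418 m/d
v = Ki/n = 0.590·0.002403/0.31 = 0.004574 m/d
t = L / v = 461 / 0.004574 = 100800 d
   = 100800 / 365 = 276 yr

276 years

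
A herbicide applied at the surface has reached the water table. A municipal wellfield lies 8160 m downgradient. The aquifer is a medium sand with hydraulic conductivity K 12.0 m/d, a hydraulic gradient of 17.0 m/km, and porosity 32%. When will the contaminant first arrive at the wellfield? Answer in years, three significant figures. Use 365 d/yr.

Specific discharge q = 12.0 × 0.017 = 0.2040 m/d
Seepage velocity v = q / n = 0.2040 / 0.32 = 0.6375 m/d
t = L / v = 8160 / 0.6375 = 12800 d
   = 12800 / 365 = 35.1 yr

35.1 years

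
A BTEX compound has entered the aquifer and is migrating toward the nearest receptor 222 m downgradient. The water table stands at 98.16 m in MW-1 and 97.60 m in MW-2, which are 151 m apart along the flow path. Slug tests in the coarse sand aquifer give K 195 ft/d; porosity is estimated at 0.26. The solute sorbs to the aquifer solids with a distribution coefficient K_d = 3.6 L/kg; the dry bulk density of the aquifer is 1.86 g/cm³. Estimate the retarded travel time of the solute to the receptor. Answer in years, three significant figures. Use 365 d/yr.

19.2 years

Hydraulic gradient i = (98.16 − 97.60) / 151 = 0.56 / 151 = 0.003709
K = 195 ft/d × 0.3048 = 59.44 m/d
q = Ki = 59.44 × 0.003709 = 0.2204 m/d
Average linear velocity = 0.2204 / 0.26 = 0.8478 m/d
Retardation R = 1 + ρ_b·K_d/n = 1 + 1.86×3.6/0.26 = 26.75
Contaminant velocity v_c = v/R = 0.8478/26.75 = 0.03169 m/d
t = L/v_c = 222/0.03169 = 7006 d
   = 7006/365 = 19.2 yr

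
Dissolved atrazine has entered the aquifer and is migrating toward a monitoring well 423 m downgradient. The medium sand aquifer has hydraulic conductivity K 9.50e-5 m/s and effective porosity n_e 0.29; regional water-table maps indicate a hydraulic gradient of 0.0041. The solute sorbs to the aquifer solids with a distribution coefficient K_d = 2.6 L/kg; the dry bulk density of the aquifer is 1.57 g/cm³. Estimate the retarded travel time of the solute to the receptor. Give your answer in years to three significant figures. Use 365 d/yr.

K = 9.50e-5 m/s × 86400 s/d = 8.208 m/d
Darcy flux q = K·i = 8.208 × 0.0041 = 0.03365 m/d
Seepage velocity v = q / n = 0.03365 / 0.29 = 0.1160 m/d
Retardation R = 1 + ρ_b·K_d/n = 1 + 1.57×2.6/0.29 = 15.08
Contaminant velocity v_c = v/R = 0.1160/15.08 = 0.007697 m/d
t = L/v_c = 423/0.007697 = 54950 d
   = 54950/365 = 151 yr

151 years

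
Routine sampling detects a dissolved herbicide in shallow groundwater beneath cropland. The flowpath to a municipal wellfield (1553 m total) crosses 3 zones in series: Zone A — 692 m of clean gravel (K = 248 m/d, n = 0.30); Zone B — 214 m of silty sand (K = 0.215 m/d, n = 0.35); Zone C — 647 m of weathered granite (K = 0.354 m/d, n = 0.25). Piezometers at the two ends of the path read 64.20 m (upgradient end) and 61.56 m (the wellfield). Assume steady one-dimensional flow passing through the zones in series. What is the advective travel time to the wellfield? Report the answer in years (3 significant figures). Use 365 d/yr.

Total head drop ΔH = 64.20 − 61.56 = 2.64 m
Steady 1-D flow in series ⇒ the Darcy flux q is identical in every zone and the zone head losses add (resistances L/K in series).
Σ(L/K) = 692/248 + 214/0.215 + 647/0.354 = 2.790 + 995.3 + 1828 = 2826 d
q = ΔH / Σ(L/K) = 2.64 / 2826 = 9.342e-4 m/d (same in every zone)
Zone A: v = q/n = 9.342e-4/0.30 = 0.003114 m/d → t_A = 692/0.003114 = 222200 d
Zone B: v = q/n = 9.342e-4/0.35 = 0.002669 m/d → t_B = 214/0.002669 = 80170 d
Zone C: v = q/n = 9.342e-4/0.25 = 0.003737 m/d → t_C = 647/0.003737 = 173100 d
Total t = 222200 + 80170 + 173100 = 475500 d
   = 475500 / 365 = 1300 yr

1300 years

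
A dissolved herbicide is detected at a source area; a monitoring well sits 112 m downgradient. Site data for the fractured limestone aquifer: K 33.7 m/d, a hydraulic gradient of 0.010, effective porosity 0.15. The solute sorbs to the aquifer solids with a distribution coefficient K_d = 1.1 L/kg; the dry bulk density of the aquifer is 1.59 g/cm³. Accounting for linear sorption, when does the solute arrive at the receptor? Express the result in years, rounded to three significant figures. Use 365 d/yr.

1.73 years

q = Ki = 33.7 × 0.010 = 0.3370 m/d
v_s = q/n_e = 0.3370/0.15 = 2.247 m/d
Retardation R = 1 + ρ_b·K_d/n = 1 + 1.59×1.1/0.15 = 12.66
Contaminant velocity v_c = v/R = 2.247/12.66 = 0.1775 m/d
t = L/v_c = 112/0.1775 = 631.1 d
   = 631.1/365 = 1.73 yr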